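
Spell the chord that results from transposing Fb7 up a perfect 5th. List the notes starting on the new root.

Cb, Eb, Gb, Bbb

A perfect 5th up from Fb is Cb, so the new chord is Cb dominant seventh.
Root: Cb
Major 3rd (3rd): Eb
Perfect 5th (5th): Gb
Minor 7th (7th): Bbb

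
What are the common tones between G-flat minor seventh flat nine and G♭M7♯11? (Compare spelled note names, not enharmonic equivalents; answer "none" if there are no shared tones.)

Gb – Db

G-flat minor seventh flat nine = Gb, Bbb, Db, Fb, Abb.
G♭M7♯11 = Gb, Bb, Db, F, C.
Shared: Gb, Db.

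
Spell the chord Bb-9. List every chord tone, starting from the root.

Bb-9: minor ninth on Bb.
Bb — root
Db — minor 3rd
F — perfect 5th
Ab — minor 7th
C — major 9th

Bb – Db – F – Ab – C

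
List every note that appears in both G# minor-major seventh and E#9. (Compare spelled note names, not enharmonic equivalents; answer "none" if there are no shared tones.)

G# minor-major seventh: G♯ B D♯ F𝄪
E#9: E♯ G𝄪 B♯ D♯ F𝄪
Common to both → D♯, F𝄪.

D♯  F𝄪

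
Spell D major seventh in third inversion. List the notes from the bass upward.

C# D F# A

D major seventh = D–F#–A–C#; third inversion → seventh (C#) lowest.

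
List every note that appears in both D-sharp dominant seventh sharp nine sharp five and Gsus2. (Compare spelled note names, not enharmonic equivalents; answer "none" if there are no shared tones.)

none

D-sharp dominant seventh sharp nine sharp five = D♯, F𝄪, A𝄪, C♯, E𝄪.
Gsus2 = G, A, D.
Shared: none.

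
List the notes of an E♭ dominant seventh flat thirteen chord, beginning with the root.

E-flat G B-flat D-flat C-flat

Root E-flat, quality dominant seventh flat thirteen:
Root: E-flat
Major 3rd (3rd): G
Perfect 5th (5th): B-flat
Minor 7th (7th): D-flat
Minor 13th (13th): C-flat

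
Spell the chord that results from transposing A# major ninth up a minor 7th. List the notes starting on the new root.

G#, B#, D#, F##, A#

A# up a minor 7th → G#. New chord: G# major ninth.
- root: G#
- major 3rd: B#
- perfect 5th: D#
- major 7th: F##
- major 9th: A#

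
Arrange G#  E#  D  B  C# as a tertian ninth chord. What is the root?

C#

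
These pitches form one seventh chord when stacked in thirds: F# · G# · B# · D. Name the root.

G#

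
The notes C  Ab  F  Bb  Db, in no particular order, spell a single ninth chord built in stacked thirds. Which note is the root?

Stacking in thirds gives Bb – Db – F – Ab – C, so Bb is the root — Bb minor ninth.

Bb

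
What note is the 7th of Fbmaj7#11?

Eb

Fbmaj7#11 is built on Fb; its 7th is a major 7th above the root.
A seventh above F uses the letter E, and the major 7th above Fb is Eb.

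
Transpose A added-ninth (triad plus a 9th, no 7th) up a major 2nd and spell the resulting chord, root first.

B, D-sharp, F-sharp, C-sharp

A up a major 2nd → B. New chord: B added-ninth.
- root: B
- major 3rd: D-sharp
- perfect 5th: F-sharp
- major 9th: C-sharp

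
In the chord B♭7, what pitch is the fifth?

F

Root of B♭7 = Bb. The 5th is a perfect 5th: Bb up a perfect 5th → F.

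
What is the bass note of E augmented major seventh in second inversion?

B♯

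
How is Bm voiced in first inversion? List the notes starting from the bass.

D, F#, B

In root position, Bm is B–D–F#.
First inversion puts the third (D) in the bass.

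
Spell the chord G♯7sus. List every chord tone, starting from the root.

G#  C#  D#  F#

G♯7sus: dominant seventh suspended fourth on G#.
root → G#
4th (perfect 4th) → C#
5th (perfect 5th) → D#
7th (minor 7th) → F#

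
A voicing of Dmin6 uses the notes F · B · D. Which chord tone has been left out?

Dmin6 = D, F, A, B. The voicing lacks the 5th (perfect 5th), A.

A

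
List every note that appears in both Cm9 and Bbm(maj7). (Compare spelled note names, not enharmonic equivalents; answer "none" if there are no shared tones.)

Cm9 = C, Eb, G, Bb, D.
Bbm(maj7) = Bb, Db, F, A.
Shared: Bb.

Bb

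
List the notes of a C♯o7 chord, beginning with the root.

C♯o7 is a diminished seventh built on C♯.
Root: C♯
Minor 3rd (3rd): E
Diminished 5th (5th): G
Diminished 7th (7th): B♭

C♯ E G B♭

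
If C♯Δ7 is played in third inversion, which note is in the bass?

C♯Δ7 in root position is C#–E#–G#–B#.
Third inversion places the seventh in the bass, which is B#.

B#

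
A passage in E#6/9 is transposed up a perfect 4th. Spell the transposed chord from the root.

A# – C## – E# – F## – B#

E# up a perfect 4th → A#. New chord: A# six-nine.
Root: A#
Major 3rd (3rd): C##
Perfect 5th (5th): E#
Major 6th (6th): F##
Major 9th (9th): B#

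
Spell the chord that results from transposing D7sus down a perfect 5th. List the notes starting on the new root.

G – C – D – F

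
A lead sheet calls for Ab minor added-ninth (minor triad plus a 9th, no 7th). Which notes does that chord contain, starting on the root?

Root A-flat, quality minor added-ninth:
- root: A-flat
- minor 3rd: C-flat
- perfect 5th: E-flat
- major 9th: B-flat

A-flat C-flat E-flat B-flat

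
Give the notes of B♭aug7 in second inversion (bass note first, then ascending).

F♯, A♭, B♭, D

In root position, B♭aug7 is B♭–D–F♯–A♭.
Second inversion puts the fifth (F♯) in the bass.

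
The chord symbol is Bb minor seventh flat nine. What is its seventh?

A-flat

Bb minor seventh flat nine is built on B-flat; its 7th is a minor 7th above the root.
A seventh above B uses the letter A, and the minor 7th above B-flat is A-flat.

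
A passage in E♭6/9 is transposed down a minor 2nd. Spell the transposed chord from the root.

Eb down a minor 2nd → D. New chord: D six-nine.
Root: D
Major 3rd (3rd): F#
Perfect 5th (5th): A
Major 6th (6th): B
Major 9th (9th): E

D F# A B E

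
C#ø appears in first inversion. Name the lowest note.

C#ø = C♯–E–G–B. First inversion → third in the bass = E.

E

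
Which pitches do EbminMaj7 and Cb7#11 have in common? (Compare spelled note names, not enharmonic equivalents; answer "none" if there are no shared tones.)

E♭ – G♭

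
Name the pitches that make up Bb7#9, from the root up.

Bb7#9: dominant seventh sharp nine on Bb.
Root: Bb
Major 3rd (3rd): D
Perfect 5th (5th): F
Minor 7th (7th): Ab
Augmented 9th (9th): C#

Bb D F Ab C#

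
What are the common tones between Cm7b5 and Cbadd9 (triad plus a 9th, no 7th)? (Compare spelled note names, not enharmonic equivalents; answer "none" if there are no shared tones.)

Cm7b5: C Eb Gb Bb
Cbadd9: Cb Eb Gb Db
Common to both → Eb, Gb.

Eb – Gb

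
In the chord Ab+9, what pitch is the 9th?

B♭

Ab+9 is built on A♭; its 9th is a major 9th above the root.
A second above A uses the letter B, and the major 9th above A♭ is B♭.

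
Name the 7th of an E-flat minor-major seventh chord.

Root of E-flat minor-major seventh = E-flat. The 7th is a major 7th: E-flat up a major 7th → D.

D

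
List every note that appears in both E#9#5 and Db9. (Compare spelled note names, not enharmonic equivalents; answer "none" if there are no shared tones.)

E#9#5 = E♯, G𝄪, B𝄪, D♯, F𝄪.
Db9 = D♭, F, A♭, C♭, E♭.
Shared: none.

none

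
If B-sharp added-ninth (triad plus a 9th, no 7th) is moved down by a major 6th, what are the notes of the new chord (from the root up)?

D# F## A# E#

A major 6th down from B# is D#, so the new chord is D# added-ninth.
Root: D#
Major 3rd (3rd): F##
Perfect 5th (5th): A#
Major 9th (9th): E#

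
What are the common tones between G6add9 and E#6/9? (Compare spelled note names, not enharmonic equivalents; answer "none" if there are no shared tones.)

G6add9 = G, B, D, E, A.
E#6/9 = E♯, G𝄪, B♯, C𝄪, F𝄪.
Shared: none.

none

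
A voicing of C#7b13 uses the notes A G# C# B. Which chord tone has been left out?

The full C#7b13 chord is C#, E#, G#, B, A.
Comparing with the voicing, the major 3rd (3rd) — E# — is absent.

E#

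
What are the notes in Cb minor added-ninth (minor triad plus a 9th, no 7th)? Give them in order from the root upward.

Cb minor added-ninth is a minor added-ninth built on C-flat.
C-flat — root
E-double-flat — minor 3rd
G-flat — perfect 5th
D-flat — major 9th

C-flat – E-double-flat – G-flat – D-flat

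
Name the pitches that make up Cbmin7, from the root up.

Root Cb, quality minor seventh:
Root: Cb
Minor 3rd (3rd): Ebb
Perfect 5th (5th): Gb
Minor 7th (7th): Bbb

Cb  Ebb  Gb  Bbb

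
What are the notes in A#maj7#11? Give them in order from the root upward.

A#  C##  E#  G##  D##

Root A#, quality major seventh sharp eleven:
- root: A#
- major 3rd: C##
- perfect 5th: E#
- major 7th: G##
- augmented 11th: D##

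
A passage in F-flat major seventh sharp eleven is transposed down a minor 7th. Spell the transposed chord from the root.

A minor 7th down from Fb is Gb, so the new chord is Gb major seventh sharp eleven.
Gb — root
Bb — major 3rd
Db — perfect 5th
F — major 7th
C — augmented 11th

Gb  Bb  Db  F  C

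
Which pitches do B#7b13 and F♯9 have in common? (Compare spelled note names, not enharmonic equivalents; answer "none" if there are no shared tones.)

B#7b13 = B♯, D𝄪, F𝄪, A♯, G♯.
F♯9 = F♯, A♯, C♯, E, G♯.
Shared: A♯, G♯.

A♯ G♯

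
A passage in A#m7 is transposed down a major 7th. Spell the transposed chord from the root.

B D F# A

Transposed root: A# → B (major 7th down). So we spell B minor seventh:
Root: B
Minor 3rd (3rd): D
Perfect 5th (5th): F#
Minor 7th (7th): A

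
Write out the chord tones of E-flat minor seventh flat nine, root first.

Root E-flat, quality minor seventh flat nine:
Root: E-flat
Minor 3rd (3rd): G-flat
Perfect 5th (5th): B-flat
Minor 7th (7th): D-flat
Minor 9th (9th): F-flat

E-flat G-flat B-flat D-flat F-flat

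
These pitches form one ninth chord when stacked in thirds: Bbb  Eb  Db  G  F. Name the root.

Eb

Arranged so that each adjacent pair is a third by letter name: Eb – G – Bbb – Db – F.
The bottom of that stack, Eb, is the root (this is Eb dominant ninth flat five).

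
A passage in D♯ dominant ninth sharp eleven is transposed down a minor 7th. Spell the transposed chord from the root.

D# down a minor 7th → E#. New chord: E# dominant ninth sharp eleven.
E# — root
G## — major 3rd
B# — perfect 5th
D# — minor 7th
F## — major 9th
A## — augmented 11th

E#, G##, B#, D#, F##, A##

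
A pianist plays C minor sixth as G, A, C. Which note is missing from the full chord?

The full C minor sixth chord is C, E-flat, G, A.
Comparing with the voicing, the minor 3rd (3rd) — E-flat — is absent.

E-flat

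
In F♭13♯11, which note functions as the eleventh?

Bb

Root of F♭13♯11 = Fb. The 11th is an augmented 11th: Fb up an augmented 11th → Bb.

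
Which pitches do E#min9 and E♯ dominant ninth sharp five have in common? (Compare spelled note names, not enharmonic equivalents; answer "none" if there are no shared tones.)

E♯, D♯, F𝄪

E#min9 = E♯, G♯, B♯, D♯, F𝄪.
E♯ dominant ninth sharp five = E♯, G𝄪, B𝄪, D♯, F𝄪.
Shared: E♯, D♯, F𝄪.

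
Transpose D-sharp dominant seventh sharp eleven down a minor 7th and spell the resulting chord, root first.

A minor 7th down from D-sharp is E-sharp, so the new chord is E-sharp dominant seventh sharp eleven.
- root: E-sharp
- major 3rd: G-double-sharp
- perfect 5th: B-sharp
- minor 7th: D-sharp
- augmented 11th: A-double-sharp

E-sharp, G-double-sharp, B-sharp, D-sharp, A-double-sharp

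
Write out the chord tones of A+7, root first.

A+7: augmented seventh on A.
Root: A
Major 3rd (3rd): C♯
Augmented 5th (5th): E♯
Minor 7th (7th): G

A – C♯ – E♯ – G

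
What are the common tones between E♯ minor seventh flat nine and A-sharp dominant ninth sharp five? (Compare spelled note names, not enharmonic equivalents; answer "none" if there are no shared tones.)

E♯ minor seventh flat nine = E-sharp, G-sharp, B-sharp, D-sharp, F-sharp.
A-sharp dominant ninth sharp five = A-sharp, C-double-sharp, E-double-sharp, G-sharp, B-sharp.
Shared: G-sharp, B-sharp.

G-sharp, B-sharp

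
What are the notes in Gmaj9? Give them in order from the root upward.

G, B, D, F#, A

Root G, quality major ninth:
root → G
3rd (major 3rd) → B
5th (perfect 5th) → D
7th (major 7th) → F#
9th (major 9th) → A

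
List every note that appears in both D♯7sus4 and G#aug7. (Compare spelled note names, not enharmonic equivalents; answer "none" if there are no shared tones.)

D♯7sus4: D# G# A# C#
G#aug7: G# B# D## F#
Common to both → G#.

G#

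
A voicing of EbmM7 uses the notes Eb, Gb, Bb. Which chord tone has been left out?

The full EbmM7 chord is Eb, Gb, Bb, D.
Comparing with the voicing, the major 7th (7th) — D — is absent.

D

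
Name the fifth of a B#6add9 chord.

Root of B#6add9 = B♯. The 5th is a perfect 5th: B♯ up a perfect 5th → F𝄪.

F𝄪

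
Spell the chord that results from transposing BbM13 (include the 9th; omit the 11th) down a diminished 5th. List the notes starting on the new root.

E G# B D# F# C#

Transposed root: Bb → E (diminished 5th down). So we spell E major thirteenth:
- root: E
- major 3rd: G#
- perfect 5th: B
- major 7th: D#
- major 9th: F#
- major 13th: C#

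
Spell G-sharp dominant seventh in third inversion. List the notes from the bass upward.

F-sharp  G-sharp  B-sharp  D-sharp

G-sharp dominant seventh = G-sharp–B-sharp–D-sharp–F-sharp; third inversion → seventh (F-sharp) lowest.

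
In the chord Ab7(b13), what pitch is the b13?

Fb

Ab7(b13) is built on Ab; its 13th is a minor 13th above the root.
A sixth above A uses the letter F, and the minor 13th above Ab is Fb.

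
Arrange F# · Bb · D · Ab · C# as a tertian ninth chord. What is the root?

Bb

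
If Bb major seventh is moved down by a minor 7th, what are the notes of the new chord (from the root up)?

C, E, G, B

A minor 7th down from B-flat is C, so the new chord is C major seventh.
C — root
E — major 3rd
G — perfect 5th
B — major 7th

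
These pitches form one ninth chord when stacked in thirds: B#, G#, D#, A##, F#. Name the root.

Arranged so that each adjacent pair is a third by letter name: G# – B# – D# – F# – A##.
The bottom of that stack, G#, is the root (this is G# dominant seventh sharp nine).

G#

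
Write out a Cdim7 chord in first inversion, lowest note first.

Eb, Gb, Bbb, C

Cdim7 = C–Eb–Gb–Bbb; first inversion → third (Eb) lowest.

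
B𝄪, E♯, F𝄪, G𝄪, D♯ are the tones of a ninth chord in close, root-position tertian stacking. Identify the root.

E♯

Stacking in thirds gives E♯ – G𝄪 – B𝄪 – D♯ – F𝄪, so E♯ is the root — E♯ dominant ninth sharp five.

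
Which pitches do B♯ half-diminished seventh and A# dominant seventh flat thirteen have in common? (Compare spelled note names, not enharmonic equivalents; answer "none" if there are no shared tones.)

B♯ half-diminished seventh: B# D# F# A#
A# dominant seventh flat thirteen: A# C## E# G# F#
Common to both → F#, A#.

F#  A#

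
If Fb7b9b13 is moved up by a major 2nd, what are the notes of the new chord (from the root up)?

Transposed root: Fb → Gb (major 2nd up). So we spell Gb dominant seventh flat nine flat thirteen:
root → Gb
3rd (major 3rd) → Bb
5th (perfect 5th) → Db
7th (minor 7th) → Fb
9th (minor 9th) → Abb
13th (minor 13th) → Ebb

Gb  Bb  Db  Fb  Abb  Ebb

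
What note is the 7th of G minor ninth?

Root of G minor ninth = G. The 7th is a minor 7th: G up a minor 7th → F.

F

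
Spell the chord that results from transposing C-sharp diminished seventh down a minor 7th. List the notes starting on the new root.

Transposed root: C-sharp → D-sharp (minor 7th down). So we spell D-sharp diminished seventh:
Root: D-sharp
Minor 3rd (3rd): F-sharp
Diminished 5th (5th): A
Diminished 7th (7th): C

D-sharp  F-sharp  A  C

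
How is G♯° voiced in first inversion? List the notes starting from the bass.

In root position, G♯° is G#–B–D.
First inversion puts the third (B) in the bass.

B  D  G#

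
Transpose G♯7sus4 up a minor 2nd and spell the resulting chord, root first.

Transposed root: G# → A (minor 2nd up). So we spell A dominant seventh suspended fourth:
root → A
4th (perfect 4th) → D
5th (perfect 5th) → E
7th (minor 7th) → G

A  D  E  G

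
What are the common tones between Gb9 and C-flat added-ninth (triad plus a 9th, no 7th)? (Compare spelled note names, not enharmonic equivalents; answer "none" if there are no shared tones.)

Gb, Db

Gb9 = Gb, Bb, Db, Fb, Ab.
C-flat added-ninth = Cb, Eb, Gb, Db.
Shared: Gb, Db.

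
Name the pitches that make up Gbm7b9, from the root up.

Gbm7b9: minor seventh flat nine on Gb.
root → Gb
3rd (minor 3rd) → Bbb
5th (perfect 5th) → Db
7th (minor 7th) → Fb
9th (minor 9th) → Abb

Gb, Bbb, Db, Fb, Abb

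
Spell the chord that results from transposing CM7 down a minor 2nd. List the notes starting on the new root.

B, D#, F#, A#

Transposed root: C → B (minor 2nd down). So we spell B major seventh:
Root: B
Major 3rd (3rd): D#
Perfect 5th (5th): F#
Major 7th (7th): A#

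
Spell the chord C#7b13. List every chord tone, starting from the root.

C#7b13 is a dominant seventh flat thirteen built on C#.
Root: C#
Major 3rd (3rd): E#
Perfect 5th (5th): G#
Minor 7th (7th): B
Minor 13th (13th): A

C#  E#  G#  B  A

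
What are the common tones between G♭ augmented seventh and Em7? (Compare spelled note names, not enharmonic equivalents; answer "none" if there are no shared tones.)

G♭ augmented seventh: Gb Bb D Fb
Em7: E G B D
Common to both → D.

D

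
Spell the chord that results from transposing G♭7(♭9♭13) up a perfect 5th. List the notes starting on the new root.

Db, F, Ab, Cb, Ebb, Bbb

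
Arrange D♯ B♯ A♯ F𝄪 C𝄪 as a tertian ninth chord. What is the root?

B♯

Stacking in thirds gives B♯ – D♯ – F𝄪 – A♯ – C𝄪, so B♯ is the root — B♯ minor ninth.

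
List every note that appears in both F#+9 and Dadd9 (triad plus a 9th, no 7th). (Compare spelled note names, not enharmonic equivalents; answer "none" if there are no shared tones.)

F#+9 = F#, A#, C##, E, G#.
Dadd9 = D, F#, A, E.
Shared: F#, E.

F# – E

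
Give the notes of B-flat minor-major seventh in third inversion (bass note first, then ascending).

B-flat minor-major seventh = B-flat–D-flat–F–A; third inversion → seventh (A) lowest.

A  B-flat  D-flat  F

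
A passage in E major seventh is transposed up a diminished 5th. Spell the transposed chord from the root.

Transposed root: E → Bb (diminished 5th up). So we spell Bb major seventh:
- root: Bb
- major 3rd: D
- perfect 5th: F
- major 7th: A

Bb  D  F  A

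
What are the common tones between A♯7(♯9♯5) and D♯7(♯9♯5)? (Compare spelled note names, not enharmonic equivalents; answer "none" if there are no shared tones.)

E##

A♯7(♯9♯5) = A#, C##, E##, G#, B##.
D♯7(♯9♯5) = D#, F##, A##, C#, E##.
Shared: E##.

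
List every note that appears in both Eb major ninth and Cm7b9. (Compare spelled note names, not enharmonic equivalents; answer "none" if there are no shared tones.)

Eb, G, Bb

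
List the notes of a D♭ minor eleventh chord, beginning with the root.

Root D-flat, quality minor eleventh:
root → D-flat
3rd (minor 3rd) → F-flat
5th (perfect 5th) → A-flat
7th (minor 7th) → C-flat
9th (major 9th) → E-flat
11th (perfect 11th) → G-flat

D-flat – F-flat – A-flat – C-flat – E-flat – G-flat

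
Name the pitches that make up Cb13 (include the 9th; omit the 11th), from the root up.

Cb Eb Gb Bbb Db Ab

Cb13: dominant thirteenth on Cb.
root → Cb
3rd (major 3rd) → Eb
5th (perfect 5th) → Gb
7th (minor 7th) → Bbb
9th (major 9th) → Db
13th (major 13th) → Ab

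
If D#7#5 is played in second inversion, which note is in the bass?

A##

D#7#5 in root position is D#–F##–A##–C#.
Second inversion places the fifth in the bass, which is A##.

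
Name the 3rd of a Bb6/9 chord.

D

Bb6/9 is built on Bb; its 3rd is a major 3rd above the root.
A third above B uses the letter D, and the major 3rd above Bb is D.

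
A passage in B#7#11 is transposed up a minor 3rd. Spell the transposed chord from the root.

D#, F##, A#, C#, G##

B# up a minor 3rd → D#. New chord: D# dominant seventh sharp eleven.
D# — root
F## — major 3rd
A# — perfect 5th
C# — minor 7th
G## — augmented 11th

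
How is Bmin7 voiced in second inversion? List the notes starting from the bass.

In root position, Bmin7 is B–D–F#–A.
Second inversion puts the fifth (F#) in the bass.

F# – A – B – D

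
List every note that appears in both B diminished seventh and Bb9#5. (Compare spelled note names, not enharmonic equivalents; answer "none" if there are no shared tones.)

D Ab

B diminished seventh: B D F Ab
Bb9#5: Bb D F# Ab C
Common to both → D, Ab.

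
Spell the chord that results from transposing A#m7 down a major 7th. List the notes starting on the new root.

A# down a major 7th → B. New chord: B minor seventh.
- root: B
- minor 3rd: D
- perfect 5th: F#
- minor 7th: A

B, D, F#, A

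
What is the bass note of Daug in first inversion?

Daug = D–F#–A#. First inversion → third in the bass = F#.

F#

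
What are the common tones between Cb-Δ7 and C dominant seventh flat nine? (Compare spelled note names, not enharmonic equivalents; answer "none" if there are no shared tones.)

Bb

Cb-Δ7: Cb Ebb Gb Bb
C dominant seventh flat nine: C E G Bb Db
Common to both → Bb.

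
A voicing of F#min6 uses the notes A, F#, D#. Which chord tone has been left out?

C#

The full F#min6 chord is F#, A, C#, D#.
Comparing with the voicing, the perfect 5th (5th) — C# — is absent.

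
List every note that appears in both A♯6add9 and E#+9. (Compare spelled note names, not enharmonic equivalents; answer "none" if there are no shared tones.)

E♯  F𝄪

A♯6add9 = A♯, C𝄪, E♯, F𝄪, B♯.
E#+9 = E♯, G𝄪, B𝄪, D♯, F𝄪.
Shared: E♯, F𝄪.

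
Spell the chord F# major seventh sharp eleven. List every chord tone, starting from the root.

F-sharp, A-sharp, C-sharp, E-sharp, B-sharp

F# major seventh sharp eleven is a major seventh sharp eleven built on F-sharp.
- root: F-sharp
- major 3rd: A-sharp
- perfect 5th: C-sharp
- major 7th: E-sharp
- augmented 11th: B-sharp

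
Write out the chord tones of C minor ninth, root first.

C minor ninth: minor ninth on C.
root → C
3rd (minor 3rd) → Eb
5th (perfect 5th) → G
7th (minor 7th) → Bb
9th (major 9th) → D

C, Eb, G, Bb, D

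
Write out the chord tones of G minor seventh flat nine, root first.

G, Bb, D, F, Ab

G minor seventh flat nine: minor seventh flat nine on G.
root → G
3rd (minor 3rd) → Bb
5th (perfect 5th) → D
7th (minor 7th) → F
9th (minor 9th) → Ab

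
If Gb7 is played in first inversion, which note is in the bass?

Bb

Gb7 in root position is Gb–Bb–Db–Fb.
First inversion places the third in the bass, which is Bb.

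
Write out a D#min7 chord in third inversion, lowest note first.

C#, D#, F#, A#

D#min7 = D#–F#–A#–C#; third inversion → seventh (C#) lowest.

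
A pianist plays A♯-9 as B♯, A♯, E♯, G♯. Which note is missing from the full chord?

C♯

The full A♯-9 chord is A♯, C♯, E♯, G♯, B♯.
Comparing with the voicing, the minor 3rd (3rd) — C♯ — is absent.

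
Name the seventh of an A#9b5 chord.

A#9b5 is built on A#; its 7th is a minor 7th above the root.
A seventh above A uses the letter G, and the minor 7th above A# is G#.

G#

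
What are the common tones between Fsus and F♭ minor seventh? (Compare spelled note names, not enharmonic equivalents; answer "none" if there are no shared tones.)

Fsus: F Bb C
F♭ minor seventh: Fb Abb Cb Ebb
Common to both → none.

none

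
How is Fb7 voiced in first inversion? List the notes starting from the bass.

Ab, Cb, Ebb, Fb

Fb7 = Fb–Ab–Cb–Ebb; first inversion → third (Ab) lowest.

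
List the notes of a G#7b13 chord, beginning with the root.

G# – B# – D# – F# – E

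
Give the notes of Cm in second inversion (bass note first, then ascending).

G C Eb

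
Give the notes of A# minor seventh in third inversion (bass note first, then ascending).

A# minor seventh = A-sharp–C-sharp–E-sharp–G-sharp; third inversion → seventh (G-sharp) lowest.

G-sharp – A-sharp – C-sharp – E-sharp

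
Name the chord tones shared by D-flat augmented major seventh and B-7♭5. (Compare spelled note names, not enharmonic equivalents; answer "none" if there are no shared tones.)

F, A

D-flat augmented major seventh = Db, F, A, C.
B-7♭5 = B, D, F, A.
Shared: F, A.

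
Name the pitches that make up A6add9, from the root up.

A, C#, E, F#, B

A6add9 is a six-nine built on A.
A — root
C# — major 3rd
E — perfect 5th
F# — major 6th
B — major 9th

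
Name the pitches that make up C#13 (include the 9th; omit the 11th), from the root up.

C#, E#, G#, B, D#, A#

C#13 is a dominant thirteenth built on C#.
- root: C#
- major 3rd: E#
- perfect 5th: G#
- minor 7th: B
- major 9th: D#
- major 13th: A#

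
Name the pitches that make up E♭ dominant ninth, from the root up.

E-flat – G – B-flat – D-flat – F

E♭ dominant ninth is a dominant ninth built on E-flat.
E-flat — root
G — major 3rd
B-flat — perfect 5th
D-flat — minor 7th
F — major 9th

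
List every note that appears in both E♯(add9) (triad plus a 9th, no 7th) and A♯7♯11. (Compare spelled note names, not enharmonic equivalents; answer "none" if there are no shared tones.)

E♯(add9): E# G## B# F##
A♯7♯11: A# C## E# G# D##
Common to both → E#.

E#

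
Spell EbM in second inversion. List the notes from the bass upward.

In root position, EbM is Eb–G–Bb.
Second inversion puts the fifth (Bb) in the bass.

Bb Eb G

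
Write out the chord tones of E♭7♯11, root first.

E♭7♯11 is a dominant seventh sharp eleven built on Eb.
Root: Eb
Major 3rd (3rd): G
Perfect 5th (5th): Bb
Minor 7th (7th): Db
Augmented 11th (11th): A

Eb G Bb Db A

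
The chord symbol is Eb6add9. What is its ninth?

Root of Eb6add9 = Eb. The 9th is a major 9th: Eb up a major 9th → F.

F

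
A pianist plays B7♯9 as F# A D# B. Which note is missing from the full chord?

C##

The full B7♯9 chord is B, D#, F#, A, C##.
Comparing with the voicing, the augmented 9th (9th) — C## — is absent.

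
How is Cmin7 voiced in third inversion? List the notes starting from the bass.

In root position, Cmin7 is C–Eb–G–Bb.
Third inversion puts the seventh (Bb) in the bass.

Bb C Eb G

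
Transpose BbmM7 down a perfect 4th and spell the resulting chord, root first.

Bb down a perfect 4th → F. New chord: F minor-major seventh.
- root: F
- minor 3rd: Ab
- perfect 5th: C
- major 7th: E

F, Ab, C, E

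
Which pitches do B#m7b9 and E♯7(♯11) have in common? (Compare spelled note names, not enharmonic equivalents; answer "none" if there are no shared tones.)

B♯  D♯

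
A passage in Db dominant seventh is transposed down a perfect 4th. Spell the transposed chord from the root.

A-flat, C, E-flat, G-flat

D-flat down a perfect 4th → A-flat. New chord: A-flat dominant seventh.
Root: A-flat
Major 3rd (3rd): C
Perfect 5th (5th): E-flat
Minor 7th (7th): G-flat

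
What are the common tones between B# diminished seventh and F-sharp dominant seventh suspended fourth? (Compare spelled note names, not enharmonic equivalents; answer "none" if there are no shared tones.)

F-sharp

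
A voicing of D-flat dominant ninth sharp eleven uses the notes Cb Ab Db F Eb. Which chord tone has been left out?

D-flat dominant ninth sharp eleven = Db, F, Ab, Cb, Eb, G. The voicing lacks the 11th (augmented 11th), G.

G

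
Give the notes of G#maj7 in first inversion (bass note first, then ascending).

G#maj7 = G♯–B♯–D♯–F𝄪; first inversion → third (B♯) lowest.

B♯, D♯, F𝄪, G♯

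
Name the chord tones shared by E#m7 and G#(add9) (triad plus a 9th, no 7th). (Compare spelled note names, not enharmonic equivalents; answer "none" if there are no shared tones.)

G# – B# – D#

E#m7: E# G# B# D#
G#(add9): G# B# D# A#
Common to both → G#, B#, D#.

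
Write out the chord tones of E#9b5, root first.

E#9b5: dominant ninth flat five on E#.
Root: E#
Major 3rd (3rd): G##
Diminished 5th (5th): B
Minor 7th (7th): D#
Major 9th (9th): F##

E#, G##, B, D#, F##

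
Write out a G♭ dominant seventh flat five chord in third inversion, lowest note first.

In root position, G♭ dominant seventh flat five is G-flat–B-flat–D-double-flat–F-flat.
Third inversion puts the seventh (F-flat) in the bass.

F-flat G-flat B-flat D-double-flat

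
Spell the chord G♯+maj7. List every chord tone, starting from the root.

G# B# D## F##

G♯+maj7 is an augmented major seventh built on G#.
- root: G#
- major 3rd: B#
- augmented 5th: D##
- major 7th: F##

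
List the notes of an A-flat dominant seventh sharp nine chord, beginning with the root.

A-flat dominant seventh sharp nine is a dominant seventh sharp nine built on A-flat.
A-flat — root
C — major 3rd
E-flat — perfect 5th
G-flat — minor 7th
B — augmented 9th

A-flat – C – E-flat – G-flat – B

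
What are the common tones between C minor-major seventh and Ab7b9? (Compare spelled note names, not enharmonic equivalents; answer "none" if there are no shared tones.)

C, E♭

C minor-major seventh: C E♭ G B
Ab7b9: A♭ C E♭ G♭ B𝄫
Common to both → C, E♭.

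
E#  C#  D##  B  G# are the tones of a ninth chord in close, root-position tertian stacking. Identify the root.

C#

Stacking in thirds gives C# – E# – G# – B – D##, so C# is the root — C# dominant seventh sharp nine.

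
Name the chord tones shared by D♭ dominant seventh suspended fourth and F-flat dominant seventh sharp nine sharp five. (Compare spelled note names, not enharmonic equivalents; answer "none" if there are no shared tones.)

A-flat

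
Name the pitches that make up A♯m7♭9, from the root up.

A#, C#, E#, G#, B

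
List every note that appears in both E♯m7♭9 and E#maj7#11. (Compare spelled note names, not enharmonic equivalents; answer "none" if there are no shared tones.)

E# – B#

E♯m7♭9: E# G# B# D# F#
E#maj7#11: E# G## B# D## A##
Common to both → E#, B#.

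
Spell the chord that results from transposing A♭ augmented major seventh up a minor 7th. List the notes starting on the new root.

A minor 7th up from A-flat is G-flat, so the new chord is G-flat augmented major seventh.
- root: G-flat
- major 3rd: B-flat
- augmented 5th: D
- major 7th: F

G-flat, B-flat, D, F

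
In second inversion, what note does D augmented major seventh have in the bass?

A#

D augmented major seventh in root position is D–F#–A#–C#.
Second inversion places the fifth in the bass, which is A#.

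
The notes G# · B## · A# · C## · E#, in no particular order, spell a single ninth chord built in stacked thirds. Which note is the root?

A#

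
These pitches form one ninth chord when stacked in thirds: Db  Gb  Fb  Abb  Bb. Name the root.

Arranged so that each adjacent pair is a third by letter name: Gb – Bb – Db – Fb – Abb.
The bottom of that stack, Gb, is the root (this is Gb dominant seventh flat nine).

Gb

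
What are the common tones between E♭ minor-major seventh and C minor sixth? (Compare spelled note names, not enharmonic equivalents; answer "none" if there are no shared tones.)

E-flat

E♭ minor-major seventh: E-flat G-flat B-flat D
C minor sixth: C E-flat G A
Common to both → E-flat.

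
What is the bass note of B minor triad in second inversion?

B minor triad in root position is B–D–F-sharp.
Second inversion places the fifth in the bass, which is F-sharp.

F-sharp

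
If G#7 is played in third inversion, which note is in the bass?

G#7 in root position is G#–B#–D#–F#.
Third inversion places the seventh in the bass, which is F#.

F#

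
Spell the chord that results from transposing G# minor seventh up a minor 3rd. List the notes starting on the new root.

B, D, F-sharp, A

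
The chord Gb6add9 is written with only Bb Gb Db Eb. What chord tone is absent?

Ab

The full Gb6add9 chord is Gb, Bb, Db, Eb, Ab.
Comparing with the voicing, the major 9th (9th) — Ab — is absent.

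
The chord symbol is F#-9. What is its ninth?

F#-9 is built on F♯; its 9th is a major 9th above the root.
A second above F uses the letter G, and the major 9th above F♯ is G♯.

G♯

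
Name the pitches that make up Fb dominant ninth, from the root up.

Root F-flat, quality dominant ninth:
root → F-flat
3rd (major 3rd) → A-flat
5th (perfect 5th) → C-flat
7th (minor 7th) → E-double-flat
9th (major 9th) → G-flat

F-flat, A-flat, C-flat, E-double-flat, G-flat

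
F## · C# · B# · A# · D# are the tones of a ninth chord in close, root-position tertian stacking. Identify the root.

Arranged so that each adjacent pair is a third by letter name: B# – D# – F## – A# – C#.
The bottom of that stack, B#, is the root (this is B# minor seventh flat nine).

B#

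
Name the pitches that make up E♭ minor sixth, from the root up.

E♭ minor sixth: minor sixth on E-flat.
E-flat — root
G-flat — minor 3rd
B-flat — perfect 5th
C — major 6th

E-flat  G-flat  B-flat  C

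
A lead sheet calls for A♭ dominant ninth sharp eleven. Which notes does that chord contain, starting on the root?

A♭ dominant ninth sharp eleven: dominant ninth sharp eleven on Ab.
Root: Ab
Major 3rd (3rd): C
Perfect 5th (5th): Eb
Minor 7th (7th): Gb
Major 9th (9th): Bb
Augmented 11th (11th): D

Ab, C, Eb, Gb, Bb, D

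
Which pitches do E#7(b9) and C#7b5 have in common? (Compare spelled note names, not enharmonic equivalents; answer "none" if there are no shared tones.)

E#7(b9): E♯ G𝄪 B♯ D♯ F♯
C#7b5: C♯ E♯ G B
Common to both → E♯.

E♯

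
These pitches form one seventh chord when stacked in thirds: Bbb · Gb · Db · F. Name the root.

Gb

Arranged so that each adjacent pair is a third by letter name: Gb – Bbb – Db – F.
The bottom of that stack, Gb, is the root (this is Gb minor-major seventh).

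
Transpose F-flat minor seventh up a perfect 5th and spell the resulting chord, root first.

Transposed root: F-flat → C-flat (perfect 5th up). So we spell C-flat minor seventh:
C-flat — root
E-double-flat — minor 3rd
G-flat — perfect 5th
B-double-flat — minor 7th

C-flat, E-double-flat, G-flat, B-double-flat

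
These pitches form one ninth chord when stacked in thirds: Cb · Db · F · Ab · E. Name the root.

Db

Stacking in thirds gives Db – F – Ab – Cb – E, so Db is the root — Db dominant seventh sharp nine.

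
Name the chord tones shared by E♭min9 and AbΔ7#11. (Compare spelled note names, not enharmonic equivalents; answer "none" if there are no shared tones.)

E♭

E♭min9: E♭ G♭ B♭ D♭ F
AbΔ7#11: A♭ C E♭ G D
Common to both → E♭.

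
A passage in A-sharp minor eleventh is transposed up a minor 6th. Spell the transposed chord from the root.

F-sharp A C-sharp E G-sharp B

Transposed root: A-sharp → F-sharp (minor 6th up). So we spell F-sharp minor eleventh:
root → F-sharp
3rd (minor 3rd) → A
5th (perfect 5th) → C-sharp
7th (minor 7th) → E
9th (major 9th) → G-sharp
11th (perfect 11th) → B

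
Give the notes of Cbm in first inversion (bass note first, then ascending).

In root position, Cbm is Cb–Ebb–Gb.
First inversion puts the third (Ebb) in the bass.

Ebb, Gb, Cb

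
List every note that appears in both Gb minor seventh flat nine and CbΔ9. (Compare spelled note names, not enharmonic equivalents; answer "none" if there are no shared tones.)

Gb, Db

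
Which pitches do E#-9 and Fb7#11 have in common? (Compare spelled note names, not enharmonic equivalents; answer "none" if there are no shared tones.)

none

E#-9: E♯ G♯ B♯ D♯ F𝄪
Fb7#11: F♭ A♭ C♭ E𝄫 B♭
Common to both → none.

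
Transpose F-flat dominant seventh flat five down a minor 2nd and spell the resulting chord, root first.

Eb G Bbb Db

A minor 2nd down from Fb is Eb, so the new chord is Eb dominant seventh flat five.
root → Eb
3rd (major 3rd) → G
5th (diminished 5th) → Bbb
7th (minor 7th) → Db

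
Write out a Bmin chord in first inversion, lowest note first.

D  F♯  B

In root position, Bmin is B–D–F♯.
First inversion puts the third (D) in the bass.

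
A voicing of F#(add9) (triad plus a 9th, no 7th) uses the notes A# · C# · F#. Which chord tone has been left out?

G#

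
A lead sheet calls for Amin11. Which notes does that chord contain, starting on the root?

Amin11 is a minor eleventh built on A.
A — root
C — minor 3rd
E — perfect 5th
G — minor 7th
B — major 9th
D — perfect 11th

A, C, E, G, B, D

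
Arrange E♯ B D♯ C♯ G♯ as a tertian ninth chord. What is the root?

Stacking in thirds gives C♯ – E♯ – G♯ – B – D♯, so C♯ is the root — C♯ dominant ninth.

C♯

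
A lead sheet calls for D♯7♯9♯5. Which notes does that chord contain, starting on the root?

D#, F##, A##, C#, E##

Root D#, quality dominant seventh sharp nine sharp five:
D# — root
F## — major 3rd
A## — augmented 5th
C# — minor 7th
E## — augmented 9th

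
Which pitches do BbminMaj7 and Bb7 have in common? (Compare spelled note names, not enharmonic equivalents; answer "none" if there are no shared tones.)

Bb F

BbminMaj7: Bb Db F A
Bb7: Bb D F Ab
Common to both → Bb, F.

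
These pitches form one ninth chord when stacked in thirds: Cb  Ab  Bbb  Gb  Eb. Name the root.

Arranged so that each adjacent pair is a third by letter name: Ab – Cb – Eb – Gb – Bbb.
The bottom of that stack, Ab, is the root (this is Ab minor seventh flat nine).

Ab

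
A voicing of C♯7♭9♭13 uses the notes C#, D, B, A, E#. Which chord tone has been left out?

C♯7♭9♭13 = C#, E#, G#, B, D, A. The voicing lacks the 5th (perfect 5th), G#.

G#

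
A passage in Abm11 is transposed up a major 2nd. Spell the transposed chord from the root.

Ab up a major 2nd → Bb. New chord: Bb minor eleventh.
Bb — root
Db — minor 3rd
F — perfect 5th
Ab — minor 7th
C — major 9th
Eb — perfect 11th

Bb – Db – F – Ab – C – Eb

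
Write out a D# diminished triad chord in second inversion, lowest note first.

D# diminished triad = D#–F#–A; second inversion → fifth (A) lowest.

A  D#  F#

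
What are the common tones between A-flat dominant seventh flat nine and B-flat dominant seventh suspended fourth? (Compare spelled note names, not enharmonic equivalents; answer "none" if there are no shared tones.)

A-flat dominant seventh flat nine: A-flat C E-flat G-flat B-double-flat
B-flat dominant seventh suspended fourth: B-flat E-flat F A-flat
Common to both → A-flat, E-flat.

A-flat E-flat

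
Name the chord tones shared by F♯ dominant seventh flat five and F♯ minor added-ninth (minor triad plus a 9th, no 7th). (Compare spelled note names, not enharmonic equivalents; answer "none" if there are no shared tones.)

F♯ dominant seventh flat five = F-sharp, A-sharp, C, E.
F♯ minor added-ninth = F-sharp, A, C-sharp, G-sharp.
Shared: F-sharp.

F-sharp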